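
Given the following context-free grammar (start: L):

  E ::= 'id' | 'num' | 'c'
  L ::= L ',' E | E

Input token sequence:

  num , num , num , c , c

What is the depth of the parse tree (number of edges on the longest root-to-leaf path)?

[L [L [L [L [L [E num]] , [E num]] , [E num]] , [E c]] , [E c]]

6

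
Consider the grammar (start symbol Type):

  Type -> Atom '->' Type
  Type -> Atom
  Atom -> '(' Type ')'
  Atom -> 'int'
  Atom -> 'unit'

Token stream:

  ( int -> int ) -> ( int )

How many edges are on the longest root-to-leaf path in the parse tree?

5

[Type [Atom ( [Type [Atom int] -> [Type [Atom int]]] )] -> [Type [Atom ( [Type [Atom int]] )]]]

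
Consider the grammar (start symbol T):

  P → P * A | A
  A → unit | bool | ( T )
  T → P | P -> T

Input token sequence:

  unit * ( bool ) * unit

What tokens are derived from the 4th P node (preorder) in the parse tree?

[T [P [P [P [A unit]] * [A ( [T [P [A bool]]] )]] * [A unit]]]

bool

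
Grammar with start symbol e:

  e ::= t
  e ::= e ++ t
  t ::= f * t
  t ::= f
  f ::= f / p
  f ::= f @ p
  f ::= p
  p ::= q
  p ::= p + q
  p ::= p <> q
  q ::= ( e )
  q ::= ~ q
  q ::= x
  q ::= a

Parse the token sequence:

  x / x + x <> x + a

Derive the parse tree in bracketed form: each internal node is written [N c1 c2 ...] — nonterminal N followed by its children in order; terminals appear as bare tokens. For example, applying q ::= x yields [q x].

[e [t [f [f [p [q x]]] / [p [p [p [p [q x]] + [q x]] <> [q x]] + [q a]]]]]

e
t
f
f / p
p / p
q / p
x / p
x / p + q
x / p <> q + q
x / p + q <> q + q
x / q + q <> q + q
x / x + q <> q + q
x / x + x <> q + q
x / x + x <> x + q
x / x + x <> x + a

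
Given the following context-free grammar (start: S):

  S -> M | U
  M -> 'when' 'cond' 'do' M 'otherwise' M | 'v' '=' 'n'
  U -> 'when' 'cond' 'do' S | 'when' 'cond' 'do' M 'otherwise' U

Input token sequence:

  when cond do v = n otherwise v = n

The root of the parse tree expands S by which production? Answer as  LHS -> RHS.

[S [M when cond do [M v = n] otherwise [M v = n]]]

S -> M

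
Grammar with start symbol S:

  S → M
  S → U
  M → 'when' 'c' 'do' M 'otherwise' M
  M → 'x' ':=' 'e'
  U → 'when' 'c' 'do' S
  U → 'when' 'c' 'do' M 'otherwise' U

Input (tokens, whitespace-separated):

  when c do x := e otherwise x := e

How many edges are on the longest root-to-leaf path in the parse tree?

3

[S [M when c do [M x := e] otherwise [M x := e]]]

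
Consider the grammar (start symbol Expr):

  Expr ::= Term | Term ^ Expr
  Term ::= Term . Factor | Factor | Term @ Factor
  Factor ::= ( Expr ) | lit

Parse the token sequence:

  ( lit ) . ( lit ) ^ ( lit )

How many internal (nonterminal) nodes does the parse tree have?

17

[Expr [Term [Term [Factor ( [Expr [Term [Factor lit]]] )]] . [Factor ( [Expr [Term [Factor lit]]] )]] ^ [Expr [Term [Factor ( [Expr [Term [Factor lit]]] )]]]]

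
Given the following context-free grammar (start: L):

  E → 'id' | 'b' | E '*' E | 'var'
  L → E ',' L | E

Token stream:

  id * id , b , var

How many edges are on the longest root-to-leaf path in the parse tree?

4

[L [E [E id] * [E id]] , [L [E b] , [L [E var]]]]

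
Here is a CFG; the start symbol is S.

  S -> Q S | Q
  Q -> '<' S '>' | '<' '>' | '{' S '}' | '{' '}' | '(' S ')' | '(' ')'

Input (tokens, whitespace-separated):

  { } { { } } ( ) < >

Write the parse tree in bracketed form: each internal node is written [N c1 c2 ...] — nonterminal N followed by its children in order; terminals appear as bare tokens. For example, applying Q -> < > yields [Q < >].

S
Q S
{ } S
{ } Q S
{ } { S } S
{ } { Q } S
{ } { { } } S
{ } { { } } Q S
{ } { { } } ( ) S
{ } { { } } ( ) Q
{ } { { } } ( ) < >

[S [Q { }] [S [Q { [S [Q { }]] }] [S [Q ( )] [S [Q < >]]]]]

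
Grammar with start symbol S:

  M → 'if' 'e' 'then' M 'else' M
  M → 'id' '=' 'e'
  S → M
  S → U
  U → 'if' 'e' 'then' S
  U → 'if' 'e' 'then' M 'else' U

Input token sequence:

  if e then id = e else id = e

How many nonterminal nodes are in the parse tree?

4

[S [M if e then [M id = e] else [M id = e]]]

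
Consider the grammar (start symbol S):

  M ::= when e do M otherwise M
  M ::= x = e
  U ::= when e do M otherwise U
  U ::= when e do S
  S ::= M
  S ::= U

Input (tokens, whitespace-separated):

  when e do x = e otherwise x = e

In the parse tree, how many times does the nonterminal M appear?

3

[S [M when e do [M x = e] otherwise [M x = e]]]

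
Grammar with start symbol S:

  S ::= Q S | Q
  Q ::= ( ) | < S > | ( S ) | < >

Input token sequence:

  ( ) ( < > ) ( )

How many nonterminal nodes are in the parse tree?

[S [Q ( )] [S [Q ( [S [Q < >]] )] [S [Q ( )]]]]

8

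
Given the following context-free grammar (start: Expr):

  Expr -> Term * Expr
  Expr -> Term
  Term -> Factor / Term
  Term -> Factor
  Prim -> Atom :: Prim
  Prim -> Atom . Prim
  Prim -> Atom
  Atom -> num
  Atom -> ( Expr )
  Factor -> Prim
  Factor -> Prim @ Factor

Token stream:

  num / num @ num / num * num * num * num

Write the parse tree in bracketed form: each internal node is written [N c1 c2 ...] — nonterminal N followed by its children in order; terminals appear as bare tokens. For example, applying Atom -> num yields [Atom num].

[Expr [Term [Factor [Prim [Atom num]]] / [Term [Factor [Prim [Atom num]] @ [Factor [Prim [Atom num]]]] / [Term [Factor [Prim [Atom num]]]]]] * [Expr [Term [Factor [Prim [Atom num]]]] * [Expr [Term [Factor [Prim [Atom num]]]] * [Expr [Term [Factor [Prim [Atom num]]]]]]]]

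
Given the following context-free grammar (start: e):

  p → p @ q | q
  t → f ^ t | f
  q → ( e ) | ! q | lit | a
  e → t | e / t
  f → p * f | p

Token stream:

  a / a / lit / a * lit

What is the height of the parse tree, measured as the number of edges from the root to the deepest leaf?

[e [e [e [e [t [f [p [q a]]]]] / [t [f [p [q a]]]]] / [t [f [p [q lit]]]]] / [t [f [p [q a]] * [f [p [q lit]]]]]]

8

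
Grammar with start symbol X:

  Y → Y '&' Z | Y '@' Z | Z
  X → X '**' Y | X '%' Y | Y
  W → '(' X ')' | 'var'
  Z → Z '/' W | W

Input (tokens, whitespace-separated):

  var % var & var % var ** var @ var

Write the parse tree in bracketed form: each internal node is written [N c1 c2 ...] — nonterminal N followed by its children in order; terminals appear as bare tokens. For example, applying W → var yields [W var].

[X [X [X [X [Y [Z [W var]]]] % [Y [Y [Z [W var]]] & [Z [W var]]]] % [Y [Z [W var]]]] ** [Y [Y [Z [W var]]] @ [Z [W var]]]]

X
X ** Y
X % Y ** Y
X % Y % Y ** Y
Y % Y % Y ** Y
Z % Y % Y ** Y
W % Y % Y ** Y
var % Y % Y ** Y
var % Y & Z % Y ** Y
var % Z & Z % Y ** Y
var % W & Z % Y ** Y
var % var & Z % Y ** Y
var % var & W % Y ** Y
var % var & var % Y ** Y
var % var & var % Z ** Y
var % var & var % W ** Y
var % var & var % var ** Y
var % var & var % var ** Y @ Z
var % var & var % var ** Z @ Z
var % var & var % var ** W @ Z
var % var & var % var ** var @ Z
var % var & var % var ** var @ W
var % var & var % var ** var @ var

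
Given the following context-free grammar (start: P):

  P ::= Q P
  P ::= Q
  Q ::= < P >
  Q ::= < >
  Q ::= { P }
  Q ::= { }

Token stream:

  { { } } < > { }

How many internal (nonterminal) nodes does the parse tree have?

8

[P [Q { [P [Q { }]] }] [P [Q < >] [P [Q { }]]]]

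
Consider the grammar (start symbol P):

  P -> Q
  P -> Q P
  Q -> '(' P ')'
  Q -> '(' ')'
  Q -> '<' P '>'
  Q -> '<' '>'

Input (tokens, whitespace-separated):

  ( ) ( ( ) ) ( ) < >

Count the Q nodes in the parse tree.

[P [Q ( )] [P [Q ( [P [Q ( )]] )] [P [Q ( )] [P [Q < >]]]]]

5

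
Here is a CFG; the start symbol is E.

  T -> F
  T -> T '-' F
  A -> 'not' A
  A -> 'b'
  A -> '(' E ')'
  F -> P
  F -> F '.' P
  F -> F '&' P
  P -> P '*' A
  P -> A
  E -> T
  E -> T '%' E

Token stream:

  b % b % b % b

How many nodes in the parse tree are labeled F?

[E [T [F [P [A b]]]] % [E [T [F [P [A b]]]] % [E [T [F [P [A b]]]] % [E [T [F [P [A b]]]]]]]]

4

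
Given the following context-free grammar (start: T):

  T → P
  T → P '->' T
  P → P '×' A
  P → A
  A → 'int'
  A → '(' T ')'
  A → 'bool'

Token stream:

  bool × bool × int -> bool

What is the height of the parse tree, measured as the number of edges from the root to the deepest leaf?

[T [P [P [P [A bool]] × [A bool]] × [A int]] -> [T [P [A bool]]]]

5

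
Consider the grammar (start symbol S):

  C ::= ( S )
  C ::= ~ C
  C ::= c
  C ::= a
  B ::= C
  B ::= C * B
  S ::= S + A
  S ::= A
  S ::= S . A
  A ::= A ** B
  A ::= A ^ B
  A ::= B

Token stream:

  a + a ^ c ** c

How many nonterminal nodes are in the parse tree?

[S [S [A [B [C a]]]] + [A [A [A [B [C a]]] ^ [B [C c]]] ** [B [C c]]]]

14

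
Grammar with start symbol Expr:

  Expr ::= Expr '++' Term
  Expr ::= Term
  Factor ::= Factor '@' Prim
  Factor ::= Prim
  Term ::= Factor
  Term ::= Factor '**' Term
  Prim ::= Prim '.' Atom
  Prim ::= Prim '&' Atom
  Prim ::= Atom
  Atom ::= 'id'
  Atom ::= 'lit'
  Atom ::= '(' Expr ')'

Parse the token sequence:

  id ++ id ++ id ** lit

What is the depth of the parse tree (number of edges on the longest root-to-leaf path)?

[Expr [Expr [Expr [Term [Factor [Prim [Atom id]]]]] ++ [Term [Factor [Prim [Atom id]]]]] ++ [Term [Factor [Prim [Atom id]]] ** [Term [Factor [Prim [Atom lit]]]]]]

7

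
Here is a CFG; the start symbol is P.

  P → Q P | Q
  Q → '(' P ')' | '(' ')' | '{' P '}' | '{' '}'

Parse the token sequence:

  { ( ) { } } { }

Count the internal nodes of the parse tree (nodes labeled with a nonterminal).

8

[P [Q { [P [Q ( )] [P [Q { }]]] }] [P [Q { }]]]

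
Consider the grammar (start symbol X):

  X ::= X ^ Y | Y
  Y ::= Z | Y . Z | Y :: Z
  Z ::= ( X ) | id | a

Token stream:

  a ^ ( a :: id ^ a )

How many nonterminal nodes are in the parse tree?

14

[X [X [Y [Z a]]] ^ [Y [Z ( [X [X [Y [Y [Z a]] :: [Z id]]] ^ [Y [Z a]]] )]]]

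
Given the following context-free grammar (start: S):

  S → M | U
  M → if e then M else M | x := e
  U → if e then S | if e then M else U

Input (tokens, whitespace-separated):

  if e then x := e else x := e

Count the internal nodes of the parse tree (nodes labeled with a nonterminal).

4

[S [M if e then [M x := e] else [M x := e]]]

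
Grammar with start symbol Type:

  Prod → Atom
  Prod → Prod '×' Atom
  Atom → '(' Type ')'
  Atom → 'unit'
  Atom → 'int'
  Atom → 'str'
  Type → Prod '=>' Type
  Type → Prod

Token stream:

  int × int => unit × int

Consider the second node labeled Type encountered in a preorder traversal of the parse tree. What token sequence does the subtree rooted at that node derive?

unit × int

[Type [Prod [Prod [Atom int]] × [Atom int]] => [Type [Prod [Prod [Atom unit]] × [Atom int]]]]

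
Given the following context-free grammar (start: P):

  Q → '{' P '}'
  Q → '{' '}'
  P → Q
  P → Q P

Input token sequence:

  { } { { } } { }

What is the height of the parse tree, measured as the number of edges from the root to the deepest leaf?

[P [Q { }] [P [Q { [P [Q { }]] }] [P [Q { }]]]]

5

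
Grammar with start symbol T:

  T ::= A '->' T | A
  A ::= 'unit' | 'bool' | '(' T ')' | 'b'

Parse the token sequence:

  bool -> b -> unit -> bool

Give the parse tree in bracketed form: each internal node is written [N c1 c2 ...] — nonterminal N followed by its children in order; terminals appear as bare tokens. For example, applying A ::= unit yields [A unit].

[T [A bool] -> [T [A b] -> [T [A unit] -> [T [A bool]]]]]

T
A -> T
bool -> T
bool -> A -> T
bool -> b -> T
bool -> b -> A -> T
bool -> b -> unit -> T
bool -> b -> unit -> A
bool -> b -> unit -> bool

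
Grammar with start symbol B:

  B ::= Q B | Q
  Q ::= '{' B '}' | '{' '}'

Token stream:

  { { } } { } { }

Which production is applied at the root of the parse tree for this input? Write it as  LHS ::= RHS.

[B [Q { [B [Q { }]] }] [B [Q { }] [B [Q { }]]]]

B ::= Q B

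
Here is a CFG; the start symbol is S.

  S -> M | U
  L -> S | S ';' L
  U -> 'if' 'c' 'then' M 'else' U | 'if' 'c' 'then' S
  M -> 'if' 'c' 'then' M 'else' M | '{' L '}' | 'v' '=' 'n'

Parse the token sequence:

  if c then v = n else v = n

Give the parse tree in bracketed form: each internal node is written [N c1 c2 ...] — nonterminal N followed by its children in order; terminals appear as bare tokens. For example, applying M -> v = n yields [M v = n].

S
M
if c then M else M
if c then v = n else M
if c then v = n else v = n

[S [M if c then [M v = n] else [M v = n]]]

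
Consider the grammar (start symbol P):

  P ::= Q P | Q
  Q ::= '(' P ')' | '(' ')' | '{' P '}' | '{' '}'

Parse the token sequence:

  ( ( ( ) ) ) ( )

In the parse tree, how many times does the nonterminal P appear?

4

[P [Q ( [P [Q ( [P [Q ( )]] )]] )] [P [Q ( )]]]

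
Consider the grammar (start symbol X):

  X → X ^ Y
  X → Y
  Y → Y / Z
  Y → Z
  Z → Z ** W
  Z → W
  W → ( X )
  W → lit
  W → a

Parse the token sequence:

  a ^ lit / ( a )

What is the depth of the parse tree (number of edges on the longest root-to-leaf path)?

[X [X [Y [Z [W a]]]] ^ [Y [Y [Z [W lit]]] / [Z [W ( [X [Y [Z [W a]]]] )]]]]

8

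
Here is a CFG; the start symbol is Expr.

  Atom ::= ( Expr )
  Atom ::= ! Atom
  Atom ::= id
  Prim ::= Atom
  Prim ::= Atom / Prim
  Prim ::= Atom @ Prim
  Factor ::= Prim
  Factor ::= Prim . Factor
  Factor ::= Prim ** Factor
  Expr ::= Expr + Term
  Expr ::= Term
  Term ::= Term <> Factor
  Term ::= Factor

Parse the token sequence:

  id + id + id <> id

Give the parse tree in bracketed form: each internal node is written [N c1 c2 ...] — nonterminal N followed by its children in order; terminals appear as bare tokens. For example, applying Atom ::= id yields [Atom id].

[Expr [Expr [Expr [Term [Factor [Prim [Atom id]]]]] + [Term [Factor [Prim [Atom id]]]]] + [Term [Term [Factor [Prim [Atom id]]]] <> [Factor [Prim [Atom id]]]]]

Expr
Expr + Term
Expr + Term + Term
Term + Term + Term
Factor + Term + Term
Prim + Term + Term
Atom + Term + Term
id + Term + Term
id + Factor + Term
id + Prim + Term
id + Atom + Term
id + id + Term
id + id + Term <> Factor
id + id + Factor <> Factor
id + id + Prim <> Factor
id + id + Atom <> Factor
id + id + id <> Factor
id + id + id <> Prim
id + id + id <> Atom
id + id + id <> id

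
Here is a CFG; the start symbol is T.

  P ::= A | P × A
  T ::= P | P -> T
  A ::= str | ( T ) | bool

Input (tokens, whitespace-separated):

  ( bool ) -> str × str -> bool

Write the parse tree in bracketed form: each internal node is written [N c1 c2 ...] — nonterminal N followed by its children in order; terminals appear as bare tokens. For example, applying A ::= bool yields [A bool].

T
P -> T
A -> T
( T ) -> T
( P ) -> T
( A ) -> T
( bool ) -> T
( bool ) -> P -> T
( bool ) -> P × A -> T
( bool ) -> A × A -> T
( bool ) -> str × A -> T
( bool ) -> str × str -> T
( bool ) -> str × str -> P
( bool ) -> str × str -> A
( bool ) -> str × str -> bool

[T [P [A ( [T [P [A bool]]] )]] -> [T [P [P [A str]] × [A str]] -> [T [P [A bool]]]]]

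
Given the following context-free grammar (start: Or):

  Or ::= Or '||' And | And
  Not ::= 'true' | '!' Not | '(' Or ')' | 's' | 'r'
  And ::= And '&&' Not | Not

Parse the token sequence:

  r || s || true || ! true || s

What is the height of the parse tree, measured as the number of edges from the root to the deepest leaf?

7

[Or [Or [Or [Or [Or [And [Not r]]] || [And [Not s]]] || [And [Not true]]] || [And [Not ! [Not true]]]] || [And [Not s]]]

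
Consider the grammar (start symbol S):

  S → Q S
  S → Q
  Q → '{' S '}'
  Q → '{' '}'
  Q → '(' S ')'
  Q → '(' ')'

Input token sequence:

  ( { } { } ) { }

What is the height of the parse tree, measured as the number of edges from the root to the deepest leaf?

[S [Q ( [S [Q { }] [S [Q { }]]] )] [S [Q { }]]]

5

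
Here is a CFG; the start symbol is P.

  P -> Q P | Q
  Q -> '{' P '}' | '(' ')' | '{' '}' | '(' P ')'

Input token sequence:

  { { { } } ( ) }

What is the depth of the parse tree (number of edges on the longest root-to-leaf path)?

[P [Q { [P [Q { [P [Q { }]] }] [P [Q ( )]]] }]]

6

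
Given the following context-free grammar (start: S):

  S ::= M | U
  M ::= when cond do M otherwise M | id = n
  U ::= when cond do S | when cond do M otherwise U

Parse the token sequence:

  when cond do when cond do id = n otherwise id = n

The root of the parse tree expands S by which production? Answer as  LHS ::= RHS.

S ::= U

[S [U when cond do [S [M when cond do [M id = n] otherwise [M id = n]]]]]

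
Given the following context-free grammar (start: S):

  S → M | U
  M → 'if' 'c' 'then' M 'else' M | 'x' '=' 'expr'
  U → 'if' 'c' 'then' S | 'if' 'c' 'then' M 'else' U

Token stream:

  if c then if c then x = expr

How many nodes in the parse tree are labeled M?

[S [U if c then [S [U if c then [S [M x = expr]]]]]]

1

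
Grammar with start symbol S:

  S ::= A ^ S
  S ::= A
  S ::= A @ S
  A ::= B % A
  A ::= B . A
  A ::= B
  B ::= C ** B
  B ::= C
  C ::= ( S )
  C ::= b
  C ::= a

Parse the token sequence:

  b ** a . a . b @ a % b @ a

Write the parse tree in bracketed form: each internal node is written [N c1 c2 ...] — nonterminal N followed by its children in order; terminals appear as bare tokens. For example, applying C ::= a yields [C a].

S
A @ S
B . A @ S
C ** B . A @ S
b ** B . A @ S
b ** C . A @ S
b ** a . A @ S
b ** a . B . A @ S
b ** a . C . A @ S
b ** a . a . A @ S
b ** a . a . B @ S
b ** a . a . C @ S
b ** a . a . b @ S
b ** a . a . b @ A @ S
b ** a . a . b @ B % A @ S
b ** a . a . b @ C % A @ S
b ** a . a . b @ a % A @ S
b ** a . a . b @ a % B @ S
b ** a . a . b @ a % C @ S
b ** a . a . b @ a % b @ S
b ** a . a . b @ a % b @ A
b ** a . a . b @ a % b @ B
b ** a . a . b @ a % b @ C
b ** a . a . b @ a % b @ a

[S [A [B [C b] ** [B [C a]]] . [A [B [C a]] . [A [B [C b]]]]] @ [S [A [B [C a]] % [A [B [C b]]]] @ [S [A [B [C a]]]]]]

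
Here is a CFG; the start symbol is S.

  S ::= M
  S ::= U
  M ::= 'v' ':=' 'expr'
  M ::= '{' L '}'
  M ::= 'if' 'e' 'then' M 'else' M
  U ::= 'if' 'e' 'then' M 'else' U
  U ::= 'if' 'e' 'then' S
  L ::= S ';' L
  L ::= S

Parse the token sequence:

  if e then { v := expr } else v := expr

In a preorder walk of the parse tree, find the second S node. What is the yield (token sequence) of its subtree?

v := expr

[S [M if e then [M { [L [S [M v := expr]]] }] else [M v := expr]]]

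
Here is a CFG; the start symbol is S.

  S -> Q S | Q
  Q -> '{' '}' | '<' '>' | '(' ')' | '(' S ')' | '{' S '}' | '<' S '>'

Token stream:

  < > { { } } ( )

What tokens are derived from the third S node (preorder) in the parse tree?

[S [Q < >] [S [Q { [S [Q { }]] }] [S [Q ( )]]]]

{ }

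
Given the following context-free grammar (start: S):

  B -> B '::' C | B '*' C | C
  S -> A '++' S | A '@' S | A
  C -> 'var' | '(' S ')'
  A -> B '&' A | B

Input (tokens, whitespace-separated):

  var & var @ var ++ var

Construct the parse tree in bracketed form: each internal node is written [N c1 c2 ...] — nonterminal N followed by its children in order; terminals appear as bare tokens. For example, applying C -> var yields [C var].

[S [A [B [C var]] & [A [B [C var]]]] @ [S [A [B [C var]]] ++ [S [A [B [C var]]]]]]

S
A @ S
B & A @ S
C & A @ S
var & A @ S
var & B @ S
var & C @ S
var & var @ S
var & var @ A ++ S
var & var @ B ++ S
var & var @ C ++ S
var & var @ var ++ S
var & var @ var ++ A
var & var @ var ++ B
var & var @ var ++ C
var & var @ var ++ var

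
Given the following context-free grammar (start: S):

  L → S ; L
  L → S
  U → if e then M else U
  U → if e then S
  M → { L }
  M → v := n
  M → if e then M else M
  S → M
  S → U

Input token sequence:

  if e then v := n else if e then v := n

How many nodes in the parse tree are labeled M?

2

[S [U if e then [M v := n] else [U if e then [S [M v := n]]]]]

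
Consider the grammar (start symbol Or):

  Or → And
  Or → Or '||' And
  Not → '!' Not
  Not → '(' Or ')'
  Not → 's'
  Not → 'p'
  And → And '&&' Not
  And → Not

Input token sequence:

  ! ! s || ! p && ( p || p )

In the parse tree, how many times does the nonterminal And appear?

[Or [Or [And [Not ! [Not ! [Not s]]]]] || [And [And [Not ! [Not p]]] && [Not ( [Or [Or [And [Not p]]] || [And [Not p]]] )]]]

5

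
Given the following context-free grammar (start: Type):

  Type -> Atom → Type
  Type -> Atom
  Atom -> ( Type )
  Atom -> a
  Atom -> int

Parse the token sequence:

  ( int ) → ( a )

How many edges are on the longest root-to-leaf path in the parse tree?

5

[Type [Atom ( [Type [Atom int]] )] → [Type [Atom ( [Type [Atom a]] )]]]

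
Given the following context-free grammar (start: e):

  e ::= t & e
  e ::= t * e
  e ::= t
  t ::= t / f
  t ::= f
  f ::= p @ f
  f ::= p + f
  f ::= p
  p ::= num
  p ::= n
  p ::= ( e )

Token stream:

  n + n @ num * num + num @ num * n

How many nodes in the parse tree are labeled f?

[e [t [f [p n] + [f [p n] @ [f [p num]]]]] * [e [t [f [p num] + [f [p num] @ [f [p num]]]]] * [e [t [f [p n]]]]]]

7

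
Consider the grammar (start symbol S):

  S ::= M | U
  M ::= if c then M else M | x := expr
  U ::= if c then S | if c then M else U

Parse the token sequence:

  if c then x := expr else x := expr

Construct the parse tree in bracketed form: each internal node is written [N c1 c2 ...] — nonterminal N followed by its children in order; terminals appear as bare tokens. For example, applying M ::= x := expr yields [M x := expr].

S
M
if c then M else M
if c then x := expr else M
if c then x := expr else x := expr

[S [M if c then [M x := expr] else [M x := expr]]]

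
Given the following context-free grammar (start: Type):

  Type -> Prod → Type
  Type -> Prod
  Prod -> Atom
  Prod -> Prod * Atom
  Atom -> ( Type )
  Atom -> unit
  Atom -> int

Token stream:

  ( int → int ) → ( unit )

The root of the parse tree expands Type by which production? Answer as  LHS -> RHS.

Type -> Prod → Type

[Type [Prod [Atom ( [Type [Prod [Atom int]] → [Type [Prod [Atom int]]]] )]] → [Type [Prod [Atom ( [Type [Prod [Atom unit]]] )]]]]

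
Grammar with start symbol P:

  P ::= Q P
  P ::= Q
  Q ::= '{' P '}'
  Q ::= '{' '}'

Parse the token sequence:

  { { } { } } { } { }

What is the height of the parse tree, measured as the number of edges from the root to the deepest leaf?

[P [Q { [P [Q { }] [P [Q { }]]] }] [P [Q { }] [P [Q { }]]]]

5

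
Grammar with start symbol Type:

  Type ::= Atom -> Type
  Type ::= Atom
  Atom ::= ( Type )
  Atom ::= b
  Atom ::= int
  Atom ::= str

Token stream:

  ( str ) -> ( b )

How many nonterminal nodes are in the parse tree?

8

[Type [Atom ( [Type [Atom str]] )] -> [Type [Atom ( [Type [Atom b]] )]]]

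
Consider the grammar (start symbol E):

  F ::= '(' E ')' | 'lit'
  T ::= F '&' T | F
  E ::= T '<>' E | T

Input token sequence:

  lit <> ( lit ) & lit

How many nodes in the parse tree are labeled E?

[E [T [F lit]] <> [E [T [F ( [E [T [F lit]]] )] & [T [F lit]]]]]

3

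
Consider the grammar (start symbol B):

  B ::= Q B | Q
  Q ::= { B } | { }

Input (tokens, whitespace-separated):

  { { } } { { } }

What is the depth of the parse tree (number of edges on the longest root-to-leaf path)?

[B [Q { [B [Q { }]] }] [B [Q { [B [Q { }]] }]]]

5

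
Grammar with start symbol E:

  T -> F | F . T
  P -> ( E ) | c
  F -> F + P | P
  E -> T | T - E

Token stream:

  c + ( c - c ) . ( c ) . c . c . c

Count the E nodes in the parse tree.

4

[E [T [F [F [P c]] + [P ( [E [T [F [P c]]] - [E [T [F [P c]]]]] )]] . [T [F [P ( [E [T [F [P c]]]] )]] . [T [F [P c]] . [T [F [P c]] . [T [F [P c]]]]]]]]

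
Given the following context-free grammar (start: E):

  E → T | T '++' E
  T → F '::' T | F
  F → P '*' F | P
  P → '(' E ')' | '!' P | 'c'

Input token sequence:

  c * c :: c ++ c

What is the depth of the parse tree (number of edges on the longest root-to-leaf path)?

[E [T [F [P c] * [F [P c]]] :: [T [F [P c]]]] ++ [E [T [F [P c]]]]]

5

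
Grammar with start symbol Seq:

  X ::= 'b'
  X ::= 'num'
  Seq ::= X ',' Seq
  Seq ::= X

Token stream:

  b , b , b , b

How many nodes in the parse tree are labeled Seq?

[Seq [X b] , [Seq [X b] , [Seq [X b] , [Seq [X b]]]]]

4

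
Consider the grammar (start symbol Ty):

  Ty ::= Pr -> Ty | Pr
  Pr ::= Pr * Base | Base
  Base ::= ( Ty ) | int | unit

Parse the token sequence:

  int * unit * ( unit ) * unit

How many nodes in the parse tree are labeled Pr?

5

[Ty [Pr [Pr [Pr [Pr [Base int]] * [Base unit]] * [Base ( [Ty [Pr [Base unit]]] )]] * [Base unit]]]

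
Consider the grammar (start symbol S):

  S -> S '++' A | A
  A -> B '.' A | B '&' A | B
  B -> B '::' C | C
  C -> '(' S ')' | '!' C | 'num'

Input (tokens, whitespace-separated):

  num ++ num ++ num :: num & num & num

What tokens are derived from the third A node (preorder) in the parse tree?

[S [S [S [A [B [C num]]]] ++ [A [B [C num]]]] ++ [A [B [B [C num]] :: [C num]] & [A [B [C num]] & [A [B [C num]]]]]]

num :: num & num & num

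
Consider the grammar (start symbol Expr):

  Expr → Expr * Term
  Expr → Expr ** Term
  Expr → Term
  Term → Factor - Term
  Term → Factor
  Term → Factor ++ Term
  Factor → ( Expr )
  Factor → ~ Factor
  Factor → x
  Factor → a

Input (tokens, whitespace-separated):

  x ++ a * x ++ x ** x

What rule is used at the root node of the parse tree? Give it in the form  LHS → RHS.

Expr → Expr ** Term

[Expr [Expr [Expr [Term [Factor x] ++ [Term [Factor a]]]] * [Term [Factor x] ++ [Term [Factor x]]]] ** [Term [Factor x]]]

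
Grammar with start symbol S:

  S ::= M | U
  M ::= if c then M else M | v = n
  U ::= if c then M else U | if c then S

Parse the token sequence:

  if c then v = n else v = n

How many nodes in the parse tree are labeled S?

[S [M if c then [M v = n] else [M v = n]]]

1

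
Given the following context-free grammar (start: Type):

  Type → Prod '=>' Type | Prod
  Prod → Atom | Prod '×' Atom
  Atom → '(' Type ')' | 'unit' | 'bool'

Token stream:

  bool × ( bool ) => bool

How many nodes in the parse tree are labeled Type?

3

[Type [Prod [Prod [Atom bool]] × [Atom ( [Type [Prod [Atom bool]]] )]] => [Type [Prod [Atom bool]]]]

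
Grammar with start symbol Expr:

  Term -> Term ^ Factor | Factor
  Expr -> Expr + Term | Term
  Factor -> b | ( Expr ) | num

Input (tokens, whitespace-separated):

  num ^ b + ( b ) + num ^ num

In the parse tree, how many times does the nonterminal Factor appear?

6

[Expr [Expr [Expr [Term [Term [Factor num]] ^ [Factor b]]] + [Term [Factor ( [Expr [Term [Factor b]]] )]]] + [Term [Term [Factor num]] ^ [Factor num]]]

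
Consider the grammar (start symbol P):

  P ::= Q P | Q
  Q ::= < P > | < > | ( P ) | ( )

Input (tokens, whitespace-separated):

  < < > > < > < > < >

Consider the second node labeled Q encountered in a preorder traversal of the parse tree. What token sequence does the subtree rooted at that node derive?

< >

[P [Q < [P [Q < >]] >] [P [Q < >] [P [Q < >] [P [Q < >]]]]]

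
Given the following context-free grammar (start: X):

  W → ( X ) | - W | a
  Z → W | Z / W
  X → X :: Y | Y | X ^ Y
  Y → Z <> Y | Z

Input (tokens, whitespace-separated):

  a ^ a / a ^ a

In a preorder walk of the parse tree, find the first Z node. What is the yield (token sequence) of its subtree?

[X [X [X [Y [Z [W a]]]] ^ [Y [Z [Z [W a]] / [W a]]]] ^ [Y [Z [W a]]]]

a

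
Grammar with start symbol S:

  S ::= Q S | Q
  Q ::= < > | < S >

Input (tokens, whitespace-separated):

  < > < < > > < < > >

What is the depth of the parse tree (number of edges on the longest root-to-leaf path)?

[S [Q < >] [S [Q < [S [Q < >]] >] [S [Q < [S [Q < >]] >]]]]

6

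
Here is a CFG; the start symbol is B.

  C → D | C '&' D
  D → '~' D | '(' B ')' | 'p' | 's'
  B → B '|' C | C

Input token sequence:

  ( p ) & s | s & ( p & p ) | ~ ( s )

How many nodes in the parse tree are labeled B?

[B [B [B [C [C [D ( [B [C [D p]]] )]] & [D s]]] | [C [C [D s]] & [D ( [B [C [C [D p]] & [D p]]] )]]] | [C [D ~ [D ( [B [C [D s]]] )]]]]

6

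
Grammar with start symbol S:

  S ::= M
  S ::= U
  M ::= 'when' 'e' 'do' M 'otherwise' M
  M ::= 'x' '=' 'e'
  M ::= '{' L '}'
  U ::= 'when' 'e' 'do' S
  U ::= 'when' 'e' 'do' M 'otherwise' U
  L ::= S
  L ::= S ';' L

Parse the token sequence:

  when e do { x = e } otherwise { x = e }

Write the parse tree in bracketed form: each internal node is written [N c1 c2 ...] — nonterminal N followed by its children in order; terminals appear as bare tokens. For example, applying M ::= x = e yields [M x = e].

S
M
when e do M otherwise M
when e do { L } otherwise M
when e do { S } otherwise M
when e do { M } otherwise M
when e do { x = e } otherwise M
when e do { x = e } otherwise { L }
when e do { x = e } otherwise { S }
when e do { x = e } otherwise { M }
when e do { x = e } otherwise { x = e }

[S [M when e do [M { [L [S [M x = e]]] }] otherwise [M { [L [S [M x = e]]] }]]]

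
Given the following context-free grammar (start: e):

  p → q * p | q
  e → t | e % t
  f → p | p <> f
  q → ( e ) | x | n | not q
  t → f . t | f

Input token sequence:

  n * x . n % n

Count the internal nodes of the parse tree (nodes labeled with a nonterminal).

[e [e [t [f [p [q n] * [p [q x]]]] . [t [f [p [q n]]]]]] % [t [f [p [q n]]]]]

16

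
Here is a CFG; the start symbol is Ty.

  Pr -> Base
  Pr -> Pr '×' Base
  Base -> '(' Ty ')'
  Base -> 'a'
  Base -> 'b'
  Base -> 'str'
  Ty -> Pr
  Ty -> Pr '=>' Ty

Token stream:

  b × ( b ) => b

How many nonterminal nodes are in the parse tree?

[Ty [Pr [Pr [Base b]] × [Base ( [Ty [Pr [Base b]]] )]] => [Ty [Pr [Base b]]]]

11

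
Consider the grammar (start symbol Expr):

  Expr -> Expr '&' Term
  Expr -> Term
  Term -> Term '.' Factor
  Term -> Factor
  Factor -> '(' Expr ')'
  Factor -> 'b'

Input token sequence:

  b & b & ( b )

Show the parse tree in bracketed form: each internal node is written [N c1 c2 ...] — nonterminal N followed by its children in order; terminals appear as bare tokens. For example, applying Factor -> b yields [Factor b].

[Expr [Expr [Expr [Term [Factor b]]] & [Term [Factor b]]] & [Term [Factor ( [Expr [Term [Factor b]]] )]]]

Expr
Expr & Term
Expr & Term & Term
Term & Term & Term
Factor & Term & Term
b & Term & Term
b & Factor & Term
b & b & Term
b & b & Factor
b & b & ( Expr )
b & b & ( Term )
b & b & ( Factor )
b & b & ( b )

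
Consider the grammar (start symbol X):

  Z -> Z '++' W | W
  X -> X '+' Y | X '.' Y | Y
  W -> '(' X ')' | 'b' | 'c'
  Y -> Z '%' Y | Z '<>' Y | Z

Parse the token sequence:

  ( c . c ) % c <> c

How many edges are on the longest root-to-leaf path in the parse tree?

[X [Y [Z [W ( [X [X [Y [Z [W c]]]] . [Y [Z [W c]]]] )]] % [Y [Z [W c]] <> [Y [Z [W c]]]]]]

9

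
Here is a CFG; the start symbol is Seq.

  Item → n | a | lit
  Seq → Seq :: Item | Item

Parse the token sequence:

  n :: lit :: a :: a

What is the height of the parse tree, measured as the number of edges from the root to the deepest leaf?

5

[Seq [Seq [Seq [Seq [Item n]] :: [Item lit]] :: [Item a]] :: [Item a]]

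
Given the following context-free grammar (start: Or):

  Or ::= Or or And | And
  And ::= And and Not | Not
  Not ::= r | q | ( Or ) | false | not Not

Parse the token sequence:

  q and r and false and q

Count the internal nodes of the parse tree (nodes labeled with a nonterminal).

9

[Or [And [And [And [And [Not q]] and [Not r]] and [Not false]] and [Not q]]]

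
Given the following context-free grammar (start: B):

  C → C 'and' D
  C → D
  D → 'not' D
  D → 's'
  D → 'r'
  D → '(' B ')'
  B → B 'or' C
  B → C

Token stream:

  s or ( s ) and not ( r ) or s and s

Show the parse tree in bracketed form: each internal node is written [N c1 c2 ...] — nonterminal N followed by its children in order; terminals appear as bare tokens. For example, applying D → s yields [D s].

[B [B [B [C [D s]]] or [C [C [D ( [B [C [D s]]] )]] and [D not [D ( [B [C [D r]]] )]]]] or [C [C [D s]] and [D s]]]

B
B or C
B or C or C
C or C or C
D or C or C
s or C or C
s or C and D or C
s or D and D or C
s or ( B ) and D or C
s or ( C ) and D or C
s or ( D ) and D or C
s or ( s ) and D or C
s or ( s ) and not D or C
s or ( s ) and not ( B ) or C
s or ( s ) and not ( C ) or C
s or ( s ) and not ( D ) or C
s or ( s ) and not ( r ) or C
s or ( s ) and not ( r ) or C and D
s or ( s ) and not ( r ) or D and D
s or ( s ) and not ( r ) or s and D
s or ( s ) and not ( r ) or s and s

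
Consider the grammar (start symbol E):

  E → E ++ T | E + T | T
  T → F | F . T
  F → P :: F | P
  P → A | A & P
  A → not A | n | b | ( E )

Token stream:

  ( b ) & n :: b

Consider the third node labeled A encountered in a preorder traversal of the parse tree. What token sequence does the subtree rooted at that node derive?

n

[E [T [F [P [A ( [E [T [F [P [A b]]]]] )] & [P [A n]]] :: [F [P [A b]]]]]]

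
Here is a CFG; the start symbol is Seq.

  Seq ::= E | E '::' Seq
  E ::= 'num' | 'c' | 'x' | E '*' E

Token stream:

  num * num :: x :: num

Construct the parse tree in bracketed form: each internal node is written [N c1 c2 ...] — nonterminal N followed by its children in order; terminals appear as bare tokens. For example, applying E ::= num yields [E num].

Seq
E :: Seq
E * E :: Seq
num * E :: Seq
num * num :: Seq
num * num :: E :: Seq
num * num :: x :: Seq
num * num :: x :: E
num * num :: x :: num

[Seq [E [E num] * [E num]] :: [Seq [E x] :: [Seq [E num]]]]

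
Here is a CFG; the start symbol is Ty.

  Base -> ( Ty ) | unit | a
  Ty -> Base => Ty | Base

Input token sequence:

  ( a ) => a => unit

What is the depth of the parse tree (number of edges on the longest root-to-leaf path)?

[Ty [Base ( [Ty [Base a]] )] => [Ty [Base a] => [Ty [Base unit]]]]

4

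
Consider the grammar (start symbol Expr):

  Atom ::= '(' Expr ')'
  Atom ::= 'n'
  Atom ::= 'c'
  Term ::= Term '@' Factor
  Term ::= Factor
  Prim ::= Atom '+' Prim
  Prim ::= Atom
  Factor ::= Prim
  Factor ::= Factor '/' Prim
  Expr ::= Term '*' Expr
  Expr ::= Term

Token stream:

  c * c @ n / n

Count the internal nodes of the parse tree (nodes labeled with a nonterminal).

17

[Expr [Term [Factor [Prim [Atom c]]]] * [Expr [Term [Term [Factor [Prim [Atom c]]]] @ [Factor [Factor [Prim [Atom n]]] / [Prim [Atom n]]]]]]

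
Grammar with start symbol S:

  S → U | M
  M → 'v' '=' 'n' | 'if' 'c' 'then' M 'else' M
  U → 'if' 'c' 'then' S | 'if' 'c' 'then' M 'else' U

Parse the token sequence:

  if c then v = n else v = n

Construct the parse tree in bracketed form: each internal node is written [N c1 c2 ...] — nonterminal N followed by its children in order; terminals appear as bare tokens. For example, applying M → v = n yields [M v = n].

[S [M if c then [M v = n] else [M v = n]]]

S
M
if c then M else M
if c then v = n else M
if c then v = n else v = n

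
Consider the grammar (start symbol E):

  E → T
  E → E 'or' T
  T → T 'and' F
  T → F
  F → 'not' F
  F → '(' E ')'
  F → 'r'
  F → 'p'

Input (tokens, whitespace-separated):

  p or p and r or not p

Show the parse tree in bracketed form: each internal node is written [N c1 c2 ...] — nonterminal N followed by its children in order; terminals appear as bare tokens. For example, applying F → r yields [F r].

[E [E [E [T [F p]]] or [T [T [F p]] and [F r]]] or [T [F not [F p]]]]

E
E or T
E or T or T
T or T or T
F or T or T
p or T or T
p or T and F or T
p or F and F or T
p or p and F or T
p or p and r or T
p or p and r or F
p or p and r or not F
p or p and r or not p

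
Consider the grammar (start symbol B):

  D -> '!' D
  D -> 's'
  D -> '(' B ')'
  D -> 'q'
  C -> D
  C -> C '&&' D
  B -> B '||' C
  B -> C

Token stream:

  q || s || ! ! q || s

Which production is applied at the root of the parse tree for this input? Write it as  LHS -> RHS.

[B [B [B [B [C [D q]]] || [C [D s]]] || [C [D ! [D ! [D q]]]]] || [C [D s]]]

B -> B '||' C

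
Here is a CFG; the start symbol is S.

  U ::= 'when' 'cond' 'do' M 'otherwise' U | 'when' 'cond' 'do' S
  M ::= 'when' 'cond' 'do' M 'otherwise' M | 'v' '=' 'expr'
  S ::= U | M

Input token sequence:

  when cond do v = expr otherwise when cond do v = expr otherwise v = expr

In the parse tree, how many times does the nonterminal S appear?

1

[S [M when cond do [M v = expr] otherwise [M when cond do [M v = expr] otherwise [M v = expr]]]]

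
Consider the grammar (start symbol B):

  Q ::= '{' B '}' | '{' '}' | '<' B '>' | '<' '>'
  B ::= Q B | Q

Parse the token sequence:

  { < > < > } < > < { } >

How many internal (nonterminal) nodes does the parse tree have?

[B [Q { [B [Q < >] [B [Q < >]]] }] [B [Q < >] [B [Q < [B [Q { }]] >]]]]

12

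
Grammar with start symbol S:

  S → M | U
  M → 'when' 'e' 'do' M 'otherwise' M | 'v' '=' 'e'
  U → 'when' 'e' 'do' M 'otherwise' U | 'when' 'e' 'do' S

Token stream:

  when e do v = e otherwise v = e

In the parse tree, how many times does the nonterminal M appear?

3

[S [M when e do [M v = e] otherwise [M v = e]]]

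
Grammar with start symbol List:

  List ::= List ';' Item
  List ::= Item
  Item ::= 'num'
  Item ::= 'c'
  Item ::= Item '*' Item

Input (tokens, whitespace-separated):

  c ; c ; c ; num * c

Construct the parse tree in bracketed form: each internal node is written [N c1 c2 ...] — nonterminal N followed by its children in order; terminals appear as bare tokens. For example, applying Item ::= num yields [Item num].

[List [List [List [List [Item c]] ; [Item c]] ; [Item c]] ; [Item [Item num] * [Item c]]]

List
List ; Item
List ; Item ; Item
List ; Item ; Item ; Item
Item ; Item ; Item ; Item
c ; Item ; Item ; Item
c ; c ; Item ; Item
c ; c ; c ; Item
c ; c ; c ; Item * Item
c ; c ; c ; num * Item
c ; c ; c ; num * c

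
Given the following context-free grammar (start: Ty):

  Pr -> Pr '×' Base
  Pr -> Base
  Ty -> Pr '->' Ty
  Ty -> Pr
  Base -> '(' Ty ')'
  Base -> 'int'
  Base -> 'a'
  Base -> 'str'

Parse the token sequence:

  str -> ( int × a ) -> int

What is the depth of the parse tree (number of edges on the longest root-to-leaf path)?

8

[Ty [Pr [Base str]] -> [Ty [Pr [Base ( [Ty [Pr [Pr [Base int]] × [Base a]]] )]] -> [Ty [Pr [Base int]]]]]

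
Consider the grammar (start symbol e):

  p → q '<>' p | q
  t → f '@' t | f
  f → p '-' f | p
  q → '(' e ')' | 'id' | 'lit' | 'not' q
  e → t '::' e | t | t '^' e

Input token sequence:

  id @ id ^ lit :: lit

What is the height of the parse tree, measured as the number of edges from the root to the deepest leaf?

7

[e [t [f [p [q id]]] @ [t [f [p [q id]]]]] ^ [e [t [f [p [q lit]]]] :: [e [t [f [p [q lit]]]]]]]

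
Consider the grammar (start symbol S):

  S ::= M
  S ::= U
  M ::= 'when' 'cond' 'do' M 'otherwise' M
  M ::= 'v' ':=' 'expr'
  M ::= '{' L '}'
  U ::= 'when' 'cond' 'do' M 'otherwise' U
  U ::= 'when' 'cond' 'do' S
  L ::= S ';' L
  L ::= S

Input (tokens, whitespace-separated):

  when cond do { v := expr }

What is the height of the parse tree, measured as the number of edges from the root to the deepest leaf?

7

[S [U when cond do [S [M { [L [S [M v := expr]]] }]]]]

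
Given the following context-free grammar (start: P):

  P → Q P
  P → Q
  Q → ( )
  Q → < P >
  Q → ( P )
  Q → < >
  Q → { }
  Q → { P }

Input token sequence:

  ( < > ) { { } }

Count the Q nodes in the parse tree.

4

[P [Q ( [P [Q < >]] )] [P [Q { [P [Q { }]] }]]]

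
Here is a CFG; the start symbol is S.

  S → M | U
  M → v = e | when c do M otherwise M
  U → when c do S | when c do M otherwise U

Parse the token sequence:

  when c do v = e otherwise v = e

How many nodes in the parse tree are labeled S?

[S [M when c do [M v = e] otherwise [M v = e]]]

1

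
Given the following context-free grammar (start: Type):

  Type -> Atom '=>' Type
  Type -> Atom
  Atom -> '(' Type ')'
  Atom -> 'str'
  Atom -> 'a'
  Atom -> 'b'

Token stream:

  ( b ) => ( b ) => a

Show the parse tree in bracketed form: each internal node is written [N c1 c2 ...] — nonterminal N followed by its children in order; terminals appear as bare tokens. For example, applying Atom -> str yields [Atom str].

[Type [Atom ( [Type [Atom b]] )] => [Type [Atom ( [Type [Atom b]] )] => [Type [Atom a]]]]

Type
Atom => Type
( Type ) => Type
( Atom ) => Type
( b ) => Type
( b ) => Atom => Type
( b ) => ( Type ) => Type
( b ) => ( Atom ) => Type
( b ) => ( b ) => Type
( b ) => ( b ) => Atom
( b ) => ( b ) => a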